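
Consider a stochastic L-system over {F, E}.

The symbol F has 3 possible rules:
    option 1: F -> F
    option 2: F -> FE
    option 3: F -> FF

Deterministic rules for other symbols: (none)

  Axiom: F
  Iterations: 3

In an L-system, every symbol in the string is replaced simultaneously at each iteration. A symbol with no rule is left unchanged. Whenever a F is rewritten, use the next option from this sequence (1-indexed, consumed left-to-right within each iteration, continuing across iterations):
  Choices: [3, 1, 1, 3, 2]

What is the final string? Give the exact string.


Step 0: F
Step 1: FF  (used choices [3])
Step 2: FF  (used choices [1, 1])
Step 3: FFFE  (used choices [3, 2])

Answer: FFFE


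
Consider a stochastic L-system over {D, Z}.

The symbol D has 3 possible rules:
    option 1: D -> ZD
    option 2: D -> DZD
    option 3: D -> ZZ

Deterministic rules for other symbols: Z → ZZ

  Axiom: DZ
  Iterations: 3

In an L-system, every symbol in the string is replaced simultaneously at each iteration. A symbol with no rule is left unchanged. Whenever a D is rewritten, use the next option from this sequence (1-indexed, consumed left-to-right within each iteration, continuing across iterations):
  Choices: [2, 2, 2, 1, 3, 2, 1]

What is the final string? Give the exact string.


Step 0: DZ
Step 1: DZDZZ  (used choices [2])
Step 2: DZDZZDZDZZZZ  (used choices [2, 2])
Step 3: ZDZZZZZZZZDZDZZZDZZZZZZZZ  (used choices [1, 3, 2, 1])

Answer: ZDZZZZZZZZDZDZZZDZZZZZZZZ


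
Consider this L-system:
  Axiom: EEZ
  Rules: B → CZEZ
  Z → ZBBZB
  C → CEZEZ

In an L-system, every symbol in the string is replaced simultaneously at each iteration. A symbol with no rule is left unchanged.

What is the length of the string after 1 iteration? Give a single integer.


Step 0: length = 3
Step 1: length = 7

Answer: 7


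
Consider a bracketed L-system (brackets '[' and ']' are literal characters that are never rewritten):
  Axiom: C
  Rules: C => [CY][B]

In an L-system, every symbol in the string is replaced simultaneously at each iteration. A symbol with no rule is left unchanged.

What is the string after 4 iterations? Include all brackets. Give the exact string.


Step 0: C
Step 1: [CY][B]
Step 2: [[CY][B]Y][B]
Step 3: [[[CY][B]Y][B]Y][B]
Step 4: [[[[CY][B]Y][B]Y][B]Y][B]

Answer: [[[[CY][B]Y][B]Y][B]Y][B]


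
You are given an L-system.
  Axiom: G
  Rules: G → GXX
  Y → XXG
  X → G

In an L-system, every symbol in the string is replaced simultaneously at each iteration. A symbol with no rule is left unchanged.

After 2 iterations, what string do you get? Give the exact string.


Answer: GXXGG

Derivation:
Step 0: G
Step 1: GXX
Step 2: GXXGG


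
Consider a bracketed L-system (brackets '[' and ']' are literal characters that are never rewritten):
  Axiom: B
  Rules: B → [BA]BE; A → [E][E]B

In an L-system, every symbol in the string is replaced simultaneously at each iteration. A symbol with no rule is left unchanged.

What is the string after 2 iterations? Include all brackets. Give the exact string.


Step 0: B
Step 1: [BA]BE
Step 2: [[BA]BE[E][E]B][BA]BEE

Answer: [[BA]BE[E][E]B][BA]BEE


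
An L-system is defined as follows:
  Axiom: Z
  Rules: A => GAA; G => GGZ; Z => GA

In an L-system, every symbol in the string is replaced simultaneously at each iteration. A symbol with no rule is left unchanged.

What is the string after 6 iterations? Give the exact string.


Answer: GGZGGZGAGGZGGZGAGGZGAAGGZGGZGAGGZGGZGAGGZGAAGGZGGZGAGGZGAAGAAGGZGGZGAGGZGGZGAGGZGAAGGZGGZGAGGZGGZGAGGZGAAGGZGGZGAGGZGAAGAAGGZGGZGAGGZGGZGAGGZGAAGGZGGZGAGGZGAAGAAGGZGAAGAAGGZGGZGAGGZGGZGAGGZGAAGGZGGZGAGGZGGZGAGGZGAAGGZGGZGAGGZGAAGAAGGZGGZGAGGZGGZGAGGZGAAGGZGGZGAGGZGAAGAAGGZGAAGAAGGZGGZGAGGZGAAGAAGGZGAAGAAGGZGGZGAGGZGGZGAGGZGAAGGZGGZGAGGZGAAGAAGGZGAAGAAGGZGGZGAGGZGAAGAAGGZGAAGAA

Derivation:
Step 0: Z
Step 1: GA
Step 2: GGZGAA
Step 3: GGZGGZGAGGZGAAGAA
Step 4: GGZGGZGAGGZGGZGAGGZGAAGGZGGZGAGGZGAAGAAGGZGAAGAA
Step 5: GGZGGZGAGGZGGZGAGGZGAAGGZGGZGAGGZGGZGAGGZGAAGGZGGZGAGGZGAAGAAGGZGGZGAGGZGGZGAGGZGAAGGZGGZGAGGZGAAGAAGGZGAAGAAGGZGGZGAGGZGAAGAAGGZGAAGAA
Step 6: GGZGGZGAGGZGGZGAGGZGAAGGZGGZGAGGZGGZGAGGZGAAGGZGGZGAGGZGAAGAAGGZGGZGAGGZGGZGAGGZGAAGGZGGZGAGGZGGZGAGGZGAAGGZGGZGAGGZGAAGAAGGZGGZGAGGZGGZGAGGZGAAGGZGGZGAGGZGAAGAAGGZGAAGAAGGZGGZGAGGZGGZGAGGZGAAGGZGGZGAGGZGGZGAGGZGAAGGZGGZGAGGZGAAGAAGGZGGZGAGGZGGZGAGGZGAAGGZGGZGAGGZGAAGAAGGZGAAGAAGGZGGZGAGGZGAAGAAGGZGAAGAAGGZGGZGAGGZGGZGAGGZGAAGGZGGZGAGGZGAAGAAGGZGAAGAAGGZGGZGAGGZGAAGAAGGZGAAGAA


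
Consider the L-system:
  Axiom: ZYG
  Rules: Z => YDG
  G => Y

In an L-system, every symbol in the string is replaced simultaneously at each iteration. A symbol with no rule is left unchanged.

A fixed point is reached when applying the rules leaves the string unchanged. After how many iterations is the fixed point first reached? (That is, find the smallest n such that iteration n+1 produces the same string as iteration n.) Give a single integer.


Step 0: ZYG
Step 1: YDGYY
Step 2: YDYYY
Step 3: YDYYY  (unchanged — fixed point at step 2)

Answer: 2


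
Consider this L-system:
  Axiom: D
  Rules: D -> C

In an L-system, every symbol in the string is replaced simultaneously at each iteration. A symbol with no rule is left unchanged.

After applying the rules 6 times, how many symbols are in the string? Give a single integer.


Step 0: length = 1
Step 1: length = 1
Step 2: length = 1
Step 3: length = 1
Step 4: length = 1
Step 5: length = 1
Step 6: length = 1

Answer: 1


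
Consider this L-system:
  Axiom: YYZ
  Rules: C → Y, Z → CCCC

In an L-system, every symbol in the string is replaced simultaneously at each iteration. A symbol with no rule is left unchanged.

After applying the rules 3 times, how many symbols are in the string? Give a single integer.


Step 0: length = 3
Step 1: length = 6
Step 2: length = 6
Step 3: length = 6

Answer: 6


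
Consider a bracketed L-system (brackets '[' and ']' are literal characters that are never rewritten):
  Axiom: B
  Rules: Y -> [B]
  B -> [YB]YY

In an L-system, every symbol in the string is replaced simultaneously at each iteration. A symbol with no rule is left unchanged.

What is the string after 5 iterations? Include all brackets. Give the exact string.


Step 0: B
Step 1: [YB]YY
Step 2: [[B][YB]YY][B][B]
Step 3: [[[YB]YY][[B][YB]YY][B][B]][[YB]YY][[YB]YY]
Step 4: [[[[B][YB]YY][B][B]][[[YB]YY][[B][YB]YY][B][B]][[YB]YY][[YB]YY]][[[B][YB]YY][B][B]][[[B][YB]YY][B][B]]
Step 5: [[[[[YB]YY][[B][YB]YY][B][B]][[YB]YY][[YB]YY]][[[[B][YB]YY][B][B]][[[YB]YY][[B][YB]YY][B][B]][[YB]YY][[YB]YY]][[[B][YB]YY][B][B]][[[B][YB]YY][B][B]]][[[[YB]YY][[B][YB]YY][B][B]][[YB]YY][[YB]YY]][[[[YB]YY][[B][YB]YY][B][B]][[YB]YY][[YB]YY]]

Answer: [[[[[YB]YY][[B][YB]YY][B][B]][[YB]YY][[YB]YY]][[[[B][YB]YY][B][B]][[[YB]YY][[B][YB]YY][B][B]][[YB]YY][[YB]YY]][[[B][YB]YY][B][B]][[[B][YB]YY][B][B]]][[[[YB]YY][[B][YB]YY][B][B]][[YB]YY][[YB]YY]][[[[YB]YY][[B][YB]YY][B][B]][[YB]YY][[YB]YY]]


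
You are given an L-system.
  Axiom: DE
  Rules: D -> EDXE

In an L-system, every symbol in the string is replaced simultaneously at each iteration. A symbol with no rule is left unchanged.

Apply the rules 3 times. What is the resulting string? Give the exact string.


Answer: EEEDXEXEXEE

Derivation:
Step 0: DE
Step 1: EDXEE
Step 2: EEDXEXEE
Step 3: EEEDXEXEXEE


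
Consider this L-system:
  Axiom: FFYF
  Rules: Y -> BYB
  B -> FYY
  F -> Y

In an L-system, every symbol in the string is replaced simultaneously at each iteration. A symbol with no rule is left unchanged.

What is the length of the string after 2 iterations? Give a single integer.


Step 0: length = 4
Step 1: length = 6
Step 2: length = 18

Answer: 18


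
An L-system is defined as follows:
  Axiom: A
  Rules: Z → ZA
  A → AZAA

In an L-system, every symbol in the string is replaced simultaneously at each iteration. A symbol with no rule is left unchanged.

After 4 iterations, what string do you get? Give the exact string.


Step 0: A
Step 1: AZAA
Step 2: AZAAZAAZAAAZAA
Step 3: AZAAZAAZAAAZAAZAAZAAAZAAZAAZAAAZAAAZAAZAAZAAAZAA
Step 4: AZAAZAAZAAAZAAZAAZAAAZAAZAAZAAAZAAAZAAZAAZAAAZAAZAAZAAAZAAZAAZAAAZAAAZAAZAAZAAAZAAZAAZAAAZAAZAAZAAAZAAAZAAZAAZAAAZAAAZAAZAAZAAAZAAZAAZAAAZAAZAAZAAAZAAAZAAZAAZAAAZAA

Answer: AZAAZAAZAAAZAAZAAZAAAZAAZAAZAAAZAAAZAAZAAZAAAZAAZAAZAAAZAAZAAZAAAZAAAZAAZAAZAAAZAAZAAZAAAZAAZAAZAAAZAAAZAAZAAZAAAZAAAZAAZAAZAAAZAAZAAZAAAZAAZAAZAAAZAAAZAAZAAZAAAZAA


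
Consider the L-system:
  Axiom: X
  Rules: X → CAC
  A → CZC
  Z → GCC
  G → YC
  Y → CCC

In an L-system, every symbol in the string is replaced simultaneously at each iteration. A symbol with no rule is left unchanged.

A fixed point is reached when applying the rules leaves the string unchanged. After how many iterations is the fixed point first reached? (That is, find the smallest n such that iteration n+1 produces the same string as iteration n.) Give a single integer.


Step 0: X
Step 1: CAC
Step 2: CCZCC
Step 3: CCGCCCC
Step 4: CCYCCCCC
Step 5: CCCCCCCCCC
Step 6: CCCCCCCCCC  (unchanged — fixed point at step 5)

Answer: 5


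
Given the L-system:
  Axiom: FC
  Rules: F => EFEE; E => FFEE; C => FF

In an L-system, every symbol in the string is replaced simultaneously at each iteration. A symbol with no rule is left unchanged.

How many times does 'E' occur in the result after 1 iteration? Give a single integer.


Answer: 3

Derivation:
Step 0: FC  (0 'E')
Step 1: EFEEFF  (3 'E')


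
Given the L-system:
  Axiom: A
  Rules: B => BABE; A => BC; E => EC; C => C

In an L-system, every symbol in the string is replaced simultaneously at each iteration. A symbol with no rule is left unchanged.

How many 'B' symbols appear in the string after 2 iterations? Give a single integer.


Answer: 2

Derivation:
Step 0: A  (0 'B')
Step 1: BC  (1 'B')
Step 2: BABEC  (2 'B')


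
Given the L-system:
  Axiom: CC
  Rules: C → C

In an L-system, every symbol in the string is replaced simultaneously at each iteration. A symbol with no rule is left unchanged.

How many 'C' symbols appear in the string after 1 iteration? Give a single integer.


Answer: 2

Derivation:
Step 0: CC  (2 'C')
Step 1: CC  (2 'C')


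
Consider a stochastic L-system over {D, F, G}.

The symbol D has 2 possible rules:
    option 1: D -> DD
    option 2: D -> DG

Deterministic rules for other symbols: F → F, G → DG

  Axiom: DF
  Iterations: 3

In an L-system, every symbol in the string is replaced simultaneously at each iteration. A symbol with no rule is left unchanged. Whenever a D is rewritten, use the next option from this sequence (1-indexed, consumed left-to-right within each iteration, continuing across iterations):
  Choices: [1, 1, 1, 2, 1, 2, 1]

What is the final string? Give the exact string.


Step 0: DF
Step 1: DDF  (used choices [1])
Step 2: DDDDF  (used choices [1, 1])
Step 3: DGDDDGDDF  (used choices [2, 1, 2, 1])

Answer: DGDDDGDDF


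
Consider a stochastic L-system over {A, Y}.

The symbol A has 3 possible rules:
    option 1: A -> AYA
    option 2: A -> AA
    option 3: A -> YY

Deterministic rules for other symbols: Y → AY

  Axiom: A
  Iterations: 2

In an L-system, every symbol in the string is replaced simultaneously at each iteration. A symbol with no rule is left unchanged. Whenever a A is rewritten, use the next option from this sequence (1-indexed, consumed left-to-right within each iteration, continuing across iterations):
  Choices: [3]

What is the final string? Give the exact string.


Answer: AYAY

Derivation:
Step 0: A
Step 1: YY  (used choices [3])
Step 2: AYAY  (used choices [])


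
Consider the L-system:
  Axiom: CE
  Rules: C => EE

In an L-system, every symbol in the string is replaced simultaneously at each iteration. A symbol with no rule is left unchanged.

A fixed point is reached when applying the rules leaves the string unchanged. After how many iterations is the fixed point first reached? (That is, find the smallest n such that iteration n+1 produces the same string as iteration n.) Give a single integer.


Step 0: CE
Step 1: EEE
Step 2: EEE  (unchanged — fixed point at step 1)

Answer: 1


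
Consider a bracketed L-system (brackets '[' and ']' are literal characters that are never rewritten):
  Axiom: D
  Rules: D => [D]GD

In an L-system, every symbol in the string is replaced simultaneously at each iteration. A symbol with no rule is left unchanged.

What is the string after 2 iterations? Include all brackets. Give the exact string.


Answer: [[D]GD]G[D]GD

Derivation:
Step 0: D
Step 1: [D]GD
Step 2: [[D]GD]G[D]GD


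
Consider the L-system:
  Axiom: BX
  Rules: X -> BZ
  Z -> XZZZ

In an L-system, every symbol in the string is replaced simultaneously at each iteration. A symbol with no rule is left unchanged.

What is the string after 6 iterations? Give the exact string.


Answer: BBBBXZZZBZXZZZXZZZXZZZBZXZZZXZZZXZZZBZXZZZXZZZXZZZBBZXZZZXZZZXZZZBXZZZBZXZZZXZZZXZZZBZXZZZXZZZXZZZBZXZZZXZZZXZZZBXZZZBZXZZZXZZZXZZZBZXZZZXZZZXZZZBZXZZZXZZZXZZZBXZZZBZXZZZXZZZXZZZBZXZZZXZZZXZZZBZXZZZXZZZXZZZBBZXZZZXZZZXZZZBXZZZBZXZZZXZZZXZZZBZXZZZXZZZXZZZBZXZZZXZZZXZZZBXZZZBZXZZZXZZZXZZZBZXZZZXZZZXZZZBZXZZZXZZZXZZZBXZZZBZXZZZXZZZXZZZBZXZZZXZZZXZZZBZXZZZXZZZXZZZBBZXZZZXZZZXZZZBXZZZBZXZZZXZZZXZZZBZXZZZXZZZXZZZBZXZZZXZZZXZZZBXZZZBZXZZZXZZZXZZZBZXZZZXZZZXZZZBZXZZZXZZZXZZZBXZZZBZXZZZXZZZXZZZBZXZZZXZZZXZZZBZXZZZXZZZXZZZ

Derivation:
Step 0: BX
Step 1: BBZ
Step 2: BBXZZZ
Step 3: BBBZXZZZXZZZXZZZ
Step 4: BBBXZZZBZXZZZXZZZXZZZBZXZZZXZZZXZZZBZXZZZXZZZXZZZ
Step 5: BBBBZXZZZXZZZXZZZBXZZZBZXZZZXZZZXZZZBZXZZZXZZZXZZZBZXZZZXZZZXZZZBXZZZBZXZZZXZZZXZZZBZXZZZXZZZXZZZBZXZZZXZZZXZZZBXZZZBZXZZZXZZZXZZZBZXZZZXZZZXZZZBZXZZZXZZZXZZZ
Step 6: BBBBXZZZBZXZZZXZZZXZZZBZXZZZXZZZXZZZBZXZZZXZZZXZZZBBZXZZZXZZZXZZZBXZZZBZXZZZXZZZXZZZBZXZZZXZZZXZZZBZXZZZXZZZXZZZBXZZZBZXZZZXZZZXZZZBZXZZZXZZZXZZZBZXZZZXZZZXZZZBXZZZBZXZZZXZZZXZZZBZXZZZXZZZXZZZBZXZZZXZZZXZZZBBZXZZZXZZZXZZZBXZZZBZXZZZXZZZXZZZBZXZZZXZZZXZZZBZXZZZXZZZXZZZBXZZZBZXZZZXZZZXZZZBZXZZZXZZZXZZZBZXZZZXZZZXZZZBXZZZBZXZZZXZZZXZZZBZXZZZXZZZXZZZBZXZZZXZZZXZZZBBZXZZZXZZZXZZZBXZZZBZXZZZXZZZXZZZBZXZZZXZZZXZZZBZXZZZXZZZXZZZBXZZZBZXZZZXZZZXZZZBZXZZZXZZZXZZZBZXZZZXZZZXZZZBXZZZBZXZZZXZZZXZZZBZXZZZXZZZXZZZBZXZZZXZZZXZZZ


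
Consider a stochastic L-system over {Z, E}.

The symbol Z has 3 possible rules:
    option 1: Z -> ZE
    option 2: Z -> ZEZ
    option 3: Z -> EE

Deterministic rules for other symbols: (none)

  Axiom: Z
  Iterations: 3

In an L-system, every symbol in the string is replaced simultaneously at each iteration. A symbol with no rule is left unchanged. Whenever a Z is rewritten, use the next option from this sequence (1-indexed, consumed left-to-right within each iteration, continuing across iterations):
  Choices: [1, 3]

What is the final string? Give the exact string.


Answer: EEE

Derivation:
Step 0: Z
Step 1: ZE  (used choices [1])
Step 2: EEE  (used choices [3])
Step 3: EEE  (used choices [])


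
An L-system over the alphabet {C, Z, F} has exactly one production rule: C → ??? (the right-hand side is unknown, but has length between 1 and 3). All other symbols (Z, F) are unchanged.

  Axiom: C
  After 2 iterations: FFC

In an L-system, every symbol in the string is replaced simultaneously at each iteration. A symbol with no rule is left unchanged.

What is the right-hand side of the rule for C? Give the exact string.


Trying C → FC:
  Step 0: C
  Step 1: FC
  Step 2: FFC
Matches the given result.

Answer: FC


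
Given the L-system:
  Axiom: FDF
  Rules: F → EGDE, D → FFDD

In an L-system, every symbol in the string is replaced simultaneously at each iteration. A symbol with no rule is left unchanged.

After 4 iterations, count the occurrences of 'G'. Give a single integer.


Answer: 32

Derivation:
Step 0: FDF  (0 'G')
Step 1: EGDEFFDDEGDE  (2 'G')
Step 2: EGFFDDEEGDEEGDEFFDDFFDDEGFFDDE  (4 'G')
Step 3: EGEGDEEGDEFFDDFFDDEEGFFDDEEGFFDDEEGDEEGDEFFDDFFDDEGDEEGDEFFDDFFDDEGEGDEEGDEFFDDFFDDE  (12 'G')
Step 4: EGEGFFDDEEGFFDDEEGDEEGDEFFDDFFDDEGDEEGDEFFDDFFDDEEGEGDEEGDEFFDDFFDDEEGEGDEEGDEFFDDFFDDEEGFFDDEEGFFDDEEGDEEGDEFFDDFFDDEGDEEGDEFFDDFFDDEGFFDDEEGFFDDEEGDEEGDEFFDDFFDDEGDEEGDEFFDDFFDDEGEGFFDDEEGFFDDEEGDEEGDEFFDDFFDDEGDEEGDEFFDDFFDDE  (32 'G')


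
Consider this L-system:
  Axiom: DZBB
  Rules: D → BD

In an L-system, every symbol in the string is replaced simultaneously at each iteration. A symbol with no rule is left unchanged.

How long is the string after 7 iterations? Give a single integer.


Answer: 11

Derivation:
Step 0: length = 4
Step 1: length = 5
Step 2: length = 6
Step 3: length = 7
Step 4: length = 8
Step 5: length = 9
Step 6: length = 10
Step 7: length = 11


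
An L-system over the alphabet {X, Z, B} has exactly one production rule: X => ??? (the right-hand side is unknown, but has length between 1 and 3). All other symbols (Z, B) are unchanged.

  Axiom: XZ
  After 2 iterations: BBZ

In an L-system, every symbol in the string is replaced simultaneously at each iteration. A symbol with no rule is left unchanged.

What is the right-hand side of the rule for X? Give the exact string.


Answer: BB

Derivation:
Trying X => BB:
  Step 0: XZ
  Step 1: BBZ
  Step 2: BBZ
Matches the given result.


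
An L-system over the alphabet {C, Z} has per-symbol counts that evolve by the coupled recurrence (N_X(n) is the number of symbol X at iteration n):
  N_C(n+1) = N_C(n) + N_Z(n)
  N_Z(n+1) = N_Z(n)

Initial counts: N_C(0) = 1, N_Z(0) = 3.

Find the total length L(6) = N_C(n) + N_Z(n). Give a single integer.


Step 0: N_C=1, N_Z=3, L=4
Step 1: N_C=4, N_Z=3, L=7
Step 2: N_C=7, N_Z=3, L=10
Step 3: N_C=10, N_Z=3, L=13
Step 4: N_C=13, N_Z=3, L=16
Step 5: N_C=16, N_Z=3, L=19
Step 6: N_C=19, N_Z=3, L=22

Answer: 22


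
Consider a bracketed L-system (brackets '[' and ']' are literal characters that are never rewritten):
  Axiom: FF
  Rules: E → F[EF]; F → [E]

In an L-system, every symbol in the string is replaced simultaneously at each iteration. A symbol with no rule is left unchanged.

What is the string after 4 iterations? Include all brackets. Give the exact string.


Answer: [[F[EF]][[E][F[EF][E]][F[EF]]]][[F[EF]][[E][F[EF][E]][F[EF]]]]

Derivation:
Step 0: FF
Step 1: [E][E]
Step 2: [F[EF]][F[EF]]
Step 3: [[E][F[EF][E]]][[E][F[EF][E]]]
Step 4: [[F[EF]][[E][F[EF][E]][F[EF]]]][[F[EF]][[E][F[EF][E]][F[EF]]]]


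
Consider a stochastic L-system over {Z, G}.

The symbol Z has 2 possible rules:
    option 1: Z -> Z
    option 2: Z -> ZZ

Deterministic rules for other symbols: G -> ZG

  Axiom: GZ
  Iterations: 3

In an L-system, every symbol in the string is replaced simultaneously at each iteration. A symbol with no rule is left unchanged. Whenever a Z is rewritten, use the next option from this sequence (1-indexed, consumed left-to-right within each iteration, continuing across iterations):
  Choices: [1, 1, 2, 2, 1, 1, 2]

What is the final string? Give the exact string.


Answer: ZZZZGZZZ

Derivation:
Step 0: GZ
Step 1: ZGZ  (used choices [1])
Step 2: ZZGZZ  (used choices [1, 2])
Step 3: ZZZZGZZZ  (used choices [2, 1, 1, 2])


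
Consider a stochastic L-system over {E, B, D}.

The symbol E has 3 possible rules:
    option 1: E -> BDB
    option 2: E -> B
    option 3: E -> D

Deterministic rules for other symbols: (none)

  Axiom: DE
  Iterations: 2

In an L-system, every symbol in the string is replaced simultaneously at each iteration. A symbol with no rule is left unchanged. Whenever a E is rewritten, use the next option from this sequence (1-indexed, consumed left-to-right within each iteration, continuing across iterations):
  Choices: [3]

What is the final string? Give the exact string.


Step 0: DE
Step 1: DD  (used choices [3])
Step 2: DD  (used choices [])

Answer: DD


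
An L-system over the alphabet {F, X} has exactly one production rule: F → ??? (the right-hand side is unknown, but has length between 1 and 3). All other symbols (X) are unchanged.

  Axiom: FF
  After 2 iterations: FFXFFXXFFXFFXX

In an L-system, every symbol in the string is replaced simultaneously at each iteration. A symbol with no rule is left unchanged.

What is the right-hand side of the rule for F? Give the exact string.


Trying F → FFX:
  Step 0: FF
  Step 1: FFXFFX
  Step 2: FFXFFXXFFXFFXX
Matches the given result.

Answer: FFX


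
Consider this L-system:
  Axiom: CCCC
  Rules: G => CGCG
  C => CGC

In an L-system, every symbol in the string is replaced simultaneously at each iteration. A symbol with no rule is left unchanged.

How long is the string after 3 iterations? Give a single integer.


Answer: 136

Derivation:
Step 0: length = 4
Step 1: length = 12
Step 2: length = 40
Step 3: length = 136


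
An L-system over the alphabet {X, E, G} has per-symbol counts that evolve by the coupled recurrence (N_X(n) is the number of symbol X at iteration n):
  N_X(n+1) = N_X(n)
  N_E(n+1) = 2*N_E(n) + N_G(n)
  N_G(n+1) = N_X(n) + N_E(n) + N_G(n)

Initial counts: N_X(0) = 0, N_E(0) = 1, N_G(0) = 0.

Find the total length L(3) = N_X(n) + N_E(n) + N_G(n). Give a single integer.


Answer: 21

Derivation:
Step 0: N_X=0, N_E=1, N_G=0, L=1
Step 1: N_X=0, N_E=2, N_G=1, L=3
Step 2: N_X=0, N_E=5, N_G=3, L=8
Step 3: N_X=0, N_E=13, N_G=8, L=21


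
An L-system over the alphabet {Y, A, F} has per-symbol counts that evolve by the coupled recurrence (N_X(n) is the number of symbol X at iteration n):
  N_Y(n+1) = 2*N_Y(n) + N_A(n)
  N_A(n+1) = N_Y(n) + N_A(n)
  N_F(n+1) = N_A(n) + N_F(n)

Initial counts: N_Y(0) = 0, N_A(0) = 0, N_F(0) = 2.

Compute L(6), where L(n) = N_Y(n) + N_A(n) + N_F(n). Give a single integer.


Step 0: N_Y=0, N_A=0, N_F=2, L=2
Step 1: N_Y=0, N_A=0, N_F=2, L=2
Step 2: N_Y=0, N_A=0, N_F=2, L=2
Step 3: N_Y=0, N_A=0, N_F=2, L=2
Step 4: N_Y=0, N_A=0, N_F=2, L=2
Step 5: N_Y=0, N_A=0, N_F=2, L=2
Step 6: N_Y=0, N_A=0, N_F=2, L=2

Answer: 2


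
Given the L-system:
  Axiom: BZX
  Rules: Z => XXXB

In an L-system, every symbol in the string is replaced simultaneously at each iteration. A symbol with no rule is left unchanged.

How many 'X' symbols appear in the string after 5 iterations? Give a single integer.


Answer: 4

Derivation:
Step 0: BZX  (1 'X')
Step 1: BXXXBX  (4 'X')
Step 2: BXXXBX  (4 'X')
Step 3: BXXXBX  (4 'X')
Step 4: BXXXBX  (4 'X')
Step 5: BXXXBX  (4 'X')


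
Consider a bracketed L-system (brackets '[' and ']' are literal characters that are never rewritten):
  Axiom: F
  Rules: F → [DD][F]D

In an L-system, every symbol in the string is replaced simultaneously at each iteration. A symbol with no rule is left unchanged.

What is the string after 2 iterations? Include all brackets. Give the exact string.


Step 0: F
Step 1: [DD][F]D
Step 2: [DD][[DD][F]D]D

Answer: [DD][[DD][F]D]D


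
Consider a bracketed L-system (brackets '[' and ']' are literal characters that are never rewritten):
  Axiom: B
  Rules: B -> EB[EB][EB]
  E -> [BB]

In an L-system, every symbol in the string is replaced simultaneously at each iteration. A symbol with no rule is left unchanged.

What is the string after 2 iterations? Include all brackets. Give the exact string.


Step 0: B
Step 1: EB[EB][EB]
Step 2: [BB]EB[EB][EB][[BB]EB[EB][EB]][[BB]EB[EB][EB]]

Answer: [BB]EB[EB][EB][[BB]EB[EB][EB]][[BB]EB[EB][EB]]


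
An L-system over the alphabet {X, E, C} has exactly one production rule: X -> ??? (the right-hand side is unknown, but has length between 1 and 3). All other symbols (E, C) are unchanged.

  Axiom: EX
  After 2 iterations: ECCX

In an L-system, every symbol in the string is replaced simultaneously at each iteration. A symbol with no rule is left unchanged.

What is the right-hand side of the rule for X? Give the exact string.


Trying X -> CX:
  Step 0: EX
  Step 1: ECX
  Step 2: ECCX
Matches the given result.

Answer: CX


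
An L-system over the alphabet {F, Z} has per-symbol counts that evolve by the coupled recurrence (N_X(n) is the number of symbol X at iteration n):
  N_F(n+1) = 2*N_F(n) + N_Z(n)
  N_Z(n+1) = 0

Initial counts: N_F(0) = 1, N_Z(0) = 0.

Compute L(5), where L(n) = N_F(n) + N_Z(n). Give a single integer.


Answer: 32

Derivation:
Step 0: N_F=1, N_Z=0, L=1
Step 1: N_F=2, N_Z=0, L=2
Step 2: N_F=4, N_Z=0, L=4
Step 3: N_F=8, N_Z=0, L=8
Step 4: N_F=16, N_Z=0, L=16
Step 5: N_F=32, N_Z=0, L=32


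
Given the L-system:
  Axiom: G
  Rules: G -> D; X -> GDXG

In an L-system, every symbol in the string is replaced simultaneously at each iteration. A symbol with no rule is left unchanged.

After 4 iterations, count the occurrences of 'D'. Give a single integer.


Answer: 1

Derivation:
Step 0: G  (0 'D')
Step 1: D  (1 'D')
Step 2: D  (1 'D')
Step 3: D  (1 'D')
Step 4: D  (1 'D')


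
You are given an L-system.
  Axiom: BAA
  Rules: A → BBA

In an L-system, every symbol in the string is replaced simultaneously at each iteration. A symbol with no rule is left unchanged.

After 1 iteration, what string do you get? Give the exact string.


Step 0: BAA
Step 1: BBBABBA

Answer: BBBABBA


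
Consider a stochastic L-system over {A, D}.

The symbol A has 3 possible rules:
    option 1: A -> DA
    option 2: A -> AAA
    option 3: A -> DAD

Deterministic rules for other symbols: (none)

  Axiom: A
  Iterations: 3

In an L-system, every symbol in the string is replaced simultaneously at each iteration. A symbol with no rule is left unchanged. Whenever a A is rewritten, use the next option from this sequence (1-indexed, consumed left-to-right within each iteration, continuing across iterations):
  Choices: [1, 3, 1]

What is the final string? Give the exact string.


Answer: DDDAD

Derivation:
Step 0: A
Step 1: DA  (used choices [1])
Step 2: DDAD  (used choices [3])
Step 3: DDDAD  (used choices [1])


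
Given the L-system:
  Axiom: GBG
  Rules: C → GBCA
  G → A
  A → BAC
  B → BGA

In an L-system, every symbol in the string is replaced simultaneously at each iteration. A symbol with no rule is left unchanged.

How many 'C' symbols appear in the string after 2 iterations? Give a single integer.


Step 0: GBG  (0 'C')
Step 1: ABGAA  (0 'C')
Step 2: BACBGAABACBAC  (3 'C')

Answer: 3


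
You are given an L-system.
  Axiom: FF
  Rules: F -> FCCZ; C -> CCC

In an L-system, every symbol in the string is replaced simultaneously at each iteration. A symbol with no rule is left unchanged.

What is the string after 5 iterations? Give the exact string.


Step 0: FF
Step 1: FCCZFCCZ
Step 2: FCCZCCCCCCZFCCZCCCCCCZ
Step 3: FCCZCCCCCCZCCCCCCCCCCCCCCCCCCZFCCZCCCCCCZCCCCCCCCCCCCCCCCCCZ
Step 4: FCCZCCCCCCZCCCCCCCCCCCCCCCCCCZCCCCCCCCCCCCCCCCCCCCCCCCCCCCCCCCCCCCCCCCCCCCCCCCCCCCCCZFCCZCCCCCCZCCCCCCCCCCCCCCCCCCZCCCCCCCCCCCCCCCCCCCCCCCCCCCCCCCCCCCCCCCCCCCCCCCCCCCCCCZ
Step 5: FCCZCCCCCCZCCCCCCCCCCCCCCCCCCZCCCCCCCCCCCCCCCCCCCCCCCCCCCCCCCCCCCCCCCCCCCCCCCCCCCCCCZCCCCCCCCCCCCCCCCCCCCCCCCCCCCCCCCCCCCCCCCCCCCCCCCCCCCCCCCCCCCCCCCCCCCCCCCCCCCCCCCCCCCCCCCCCCCCCCCCCCCCCCCCCCCCCCCCCCCCCCCCCCCCCCCCCCCCCCCCCCCCCCCCCCCCCCCCCCCCCCCCCZFCCZCCCCCCZCCCCCCCCCCCCCCCCCCZCCCCCCCCCCCCCCCCCCCCCCCCCCCCCCCCCCCCCCCCCCCCCCCCCCCCCCZCCCCCCCCCCCCCCCCCCCCCCCCCCCCCCCCCCCCCCCCCCCCCCCCCCCCCCCCCCCCCCCCCCCCCCCCCCCCCCCCCCCCCCCCCCCCCCCCCCCCCCCCCCCCCCCCCCCCCCCCCCCCCCCCCCCCCCCCCCCCCCCCCCCCCCCCCCCCCCCCCCZ

Answer: FCCZCCCCCCZCCCCCCCCCCCCCCCCCCZCCCCCCCCCCCCCCCCCCCCCCCCCCCCCCCCCCCCCCCCCCCCCCCCCCCCCCZCCCCCCCCCCCCCCCCCCCCCCCCCCCCCCCCCCCCCCCCCCCCCCCCCCCCCCCCCCCCCCCCCCCCCCCCCCCCCCCCCCCCCCCCCCCCCCCCCCCCCCCCCCCCCCCCCCCCCCCCCCCCCCCCCCCCCCCCCCCCCCCCCCCCCCCCCCCCCCCCCCZFCCZCCCCCCZCCCCCCCCCCCCCCCCCCZCCCCCCCCCCCCCCCCCCCCCCCCCCCCCCCCCCCCCCCCCCCCCCCCCCCCCCZCCCCCCCCCCCCCCCCCCCCCCCCCCCCCCCCCCCCCCCCCCCCCCCCCCCCCCCCCCCCCCCCCCCCCCCCCCCCCCCCCCCCCCCCCCCCCCCCCCCCCCCCCCCCCCCCCCCCCCCCCCCCCCCCCCCCCCCCCCCCCCCCCCCCCCCCCCCCCCCCCCZ


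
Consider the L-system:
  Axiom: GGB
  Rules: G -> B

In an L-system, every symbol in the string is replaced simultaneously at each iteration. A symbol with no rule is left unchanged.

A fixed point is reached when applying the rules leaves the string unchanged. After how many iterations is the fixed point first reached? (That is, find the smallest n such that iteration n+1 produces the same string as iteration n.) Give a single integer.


Step 0: GGB
Step 1: BBB
Step 2: BBB  (unchanged — fixed point at step 1)

Answer: 1


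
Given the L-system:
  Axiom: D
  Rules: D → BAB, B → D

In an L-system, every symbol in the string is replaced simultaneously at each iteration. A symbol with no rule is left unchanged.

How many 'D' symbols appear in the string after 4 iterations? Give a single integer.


Step 0: D  (1 'D')
Step 1: BAB  (0 'D')
Step 2: DAD  (2 'D')
Step 3: BABABAB  (0 'D')
Step 4: DADADAD  (4 'D')

Answer: 4


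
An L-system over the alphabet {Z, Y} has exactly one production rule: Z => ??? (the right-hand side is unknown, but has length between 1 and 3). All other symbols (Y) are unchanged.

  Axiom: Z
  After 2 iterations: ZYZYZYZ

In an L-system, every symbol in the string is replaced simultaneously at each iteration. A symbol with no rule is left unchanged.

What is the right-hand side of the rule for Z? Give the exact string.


Answer: ZYZ

Derivation:
Trying Z => ZYZ:
  Step 0: Z
  Step 1: ZYZ
  Step 2: ZYZYZYZ
Matches the given result.


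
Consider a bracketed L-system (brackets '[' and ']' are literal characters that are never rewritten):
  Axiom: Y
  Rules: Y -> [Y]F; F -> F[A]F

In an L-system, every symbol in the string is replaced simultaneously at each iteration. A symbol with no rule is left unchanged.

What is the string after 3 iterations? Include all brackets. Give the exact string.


Step 0: Y
Step 1: [Y]F
Step 2: [[Y]F]F[A]F
Step 3: [[[Y]F]F[A]F]F[A]F[A]F[A]F

Answer: [[[Y]F]F[A]F]F[A]F[A]F[A]F


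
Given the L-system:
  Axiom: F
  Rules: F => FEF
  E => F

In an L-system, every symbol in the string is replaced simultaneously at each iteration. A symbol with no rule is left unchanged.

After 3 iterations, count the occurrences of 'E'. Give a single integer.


Step 0: F  (0 'E')
Step 1: FEF  (1 'E')
Step 2: FEFFFEF  (2 'E')
Step 3: FEFFFEFFEFFEFFFEF  (5 'E')

Answer: 5


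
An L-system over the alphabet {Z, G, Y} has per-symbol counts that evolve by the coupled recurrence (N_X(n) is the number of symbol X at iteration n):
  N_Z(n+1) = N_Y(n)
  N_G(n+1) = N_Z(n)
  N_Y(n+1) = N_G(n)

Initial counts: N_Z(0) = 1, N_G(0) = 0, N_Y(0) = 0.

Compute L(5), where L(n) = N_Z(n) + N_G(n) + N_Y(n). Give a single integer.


Step 0: N_Z=1, N_G=0, N_Y=0, L=1
Step 1: N_Z=0, N_G=1, N_Y=0, L=1
Step 2: N_Z=0, N_G=0, N_Y=1, L=1
Step 3: N_Z=1, N_G=0, N_Y=0, L=1
Step 4: N_Z=0, N_G=1, N_Y=0, L=1
Step 5: N_Z=0, N_G=0, N_Y=1, L=1

Answer: 1


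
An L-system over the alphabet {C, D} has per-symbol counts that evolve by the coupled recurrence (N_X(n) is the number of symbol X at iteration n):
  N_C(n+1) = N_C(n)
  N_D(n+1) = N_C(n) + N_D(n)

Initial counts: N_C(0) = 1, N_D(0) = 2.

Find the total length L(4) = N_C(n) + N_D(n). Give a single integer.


Answer: 7

Derivation:
Step 0: N_C=1, N_D=2, L=3
Step 1: N_C=1, N_D=3, L=4
Step 2: N_C=1, N_D=4, L=5
Step 3: N_C=1, N_D=5, L=6
Step 4: N_C=1, N_D=6, L=7


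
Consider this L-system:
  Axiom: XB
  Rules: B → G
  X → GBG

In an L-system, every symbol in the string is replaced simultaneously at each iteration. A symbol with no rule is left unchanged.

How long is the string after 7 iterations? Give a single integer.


Step 0: length = 2
Step 1: length = 4
Step 2: length = 4
Step 3: length = 4
Step 4: length = 4
Step 5: length = 4
Step 6: length = 4
Step 7: length = 4

Answer: 4


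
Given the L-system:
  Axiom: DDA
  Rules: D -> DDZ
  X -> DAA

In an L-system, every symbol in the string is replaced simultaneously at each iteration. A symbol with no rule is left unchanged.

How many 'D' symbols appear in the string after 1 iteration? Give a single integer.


Answer: 4

Derivation:
Step 0: DDA  (2 'D')
Step 1: DDZDDZA  (4 'D')


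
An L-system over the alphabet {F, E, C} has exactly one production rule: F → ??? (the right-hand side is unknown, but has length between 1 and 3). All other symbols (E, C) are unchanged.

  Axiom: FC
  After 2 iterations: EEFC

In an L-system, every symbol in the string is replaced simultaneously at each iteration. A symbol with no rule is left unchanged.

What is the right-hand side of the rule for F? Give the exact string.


Answer: EF

Derivation:
Trying F → EF:
  Step 0: FC
  Step 1: EFC
  Step 2: EEFC
Matches the given result.


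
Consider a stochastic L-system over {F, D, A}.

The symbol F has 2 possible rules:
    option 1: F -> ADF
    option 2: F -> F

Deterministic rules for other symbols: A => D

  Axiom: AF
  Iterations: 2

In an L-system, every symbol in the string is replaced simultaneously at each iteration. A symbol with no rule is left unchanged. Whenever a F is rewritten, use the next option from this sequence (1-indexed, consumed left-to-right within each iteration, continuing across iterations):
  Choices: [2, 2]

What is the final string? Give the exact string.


Answer: DF

Derivation:
Step 0: AF
Step 1: DF  (used choices [2])
Step 2: DF  (used choices [2])


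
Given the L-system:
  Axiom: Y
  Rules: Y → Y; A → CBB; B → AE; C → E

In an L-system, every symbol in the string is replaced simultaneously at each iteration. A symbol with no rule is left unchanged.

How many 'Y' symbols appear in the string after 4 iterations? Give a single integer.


Answer: 1

Derivation:
Step 0: Y  (1 'Y')
Step 1: Y  (1 'Y')
Step 2: Y  (1 'Y')
Step 3: Y  (1 'Y')
Step 4: Y  (1 'Y')


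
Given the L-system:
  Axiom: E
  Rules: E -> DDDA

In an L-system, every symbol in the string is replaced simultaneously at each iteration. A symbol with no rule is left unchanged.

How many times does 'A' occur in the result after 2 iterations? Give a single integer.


Answer: 1

Derivation:
Step 0: E  (0 'A')
Step 1: DDDA  (1 'A')
Step 2: DDDA  (1 'A')


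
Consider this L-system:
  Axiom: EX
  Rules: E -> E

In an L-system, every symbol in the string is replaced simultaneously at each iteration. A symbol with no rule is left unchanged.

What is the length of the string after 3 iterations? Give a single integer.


Answer: 2

Derivation:
Step 0: length = 2
Step 1: length = 2
Step 2: length = 2
Step 3: length = 2


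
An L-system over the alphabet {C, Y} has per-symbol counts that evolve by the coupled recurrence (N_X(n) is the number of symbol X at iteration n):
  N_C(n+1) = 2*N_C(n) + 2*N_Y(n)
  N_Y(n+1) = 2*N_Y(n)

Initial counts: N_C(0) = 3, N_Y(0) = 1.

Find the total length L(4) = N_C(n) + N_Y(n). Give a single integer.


Step 0: N_C=3, N_Y=1, L=4
Step 1: N_C=8, N_Y=2, L=10
Step 2: N_C=20, N_Y=4, L=24
Step 3: N_C=48, N_Y=8, L=56
Step 4: N_C=112, N_Y=16, L=128

Answer: 128


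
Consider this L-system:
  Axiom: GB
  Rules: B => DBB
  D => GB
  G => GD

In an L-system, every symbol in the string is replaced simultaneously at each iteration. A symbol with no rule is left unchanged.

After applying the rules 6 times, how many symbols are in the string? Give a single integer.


Step 0: length = 2
Step 1: length = 5
Step 2: length = 12
Step 3: length = 30
Step 4: length = 75
Step 5: length = 189
Step 6: length = 477

Answer: 477


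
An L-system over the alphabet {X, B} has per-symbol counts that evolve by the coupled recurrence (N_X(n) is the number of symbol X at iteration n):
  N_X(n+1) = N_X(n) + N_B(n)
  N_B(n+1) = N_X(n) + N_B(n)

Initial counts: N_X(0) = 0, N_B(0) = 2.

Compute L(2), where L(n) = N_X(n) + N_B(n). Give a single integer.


Step 0: N_X=0, N_B=2, L=2
Step 1: N_X=2, N_B=2, L=4
Step 2: N_X=4, N_B=4, L=8

Answer: 8


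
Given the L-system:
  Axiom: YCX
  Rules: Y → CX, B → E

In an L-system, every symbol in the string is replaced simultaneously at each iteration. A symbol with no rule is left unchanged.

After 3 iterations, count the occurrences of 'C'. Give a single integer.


Answer: 2

Derivation:
Step 0: YCX  (1 'C')
Step 1: CXCX  (2 'C')
Step 2: CXCX  (2 'C')
Step 3: CXCX  (2 'C')


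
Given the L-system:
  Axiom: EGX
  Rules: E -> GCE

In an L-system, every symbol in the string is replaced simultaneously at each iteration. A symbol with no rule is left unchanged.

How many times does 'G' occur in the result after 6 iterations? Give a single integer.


Answer: 7

Derivation:
Step 0: EGX  (1 'G')
Step 1: GCEGX  (2 'G')
Step 2: GCGCEGX  (3 'G')
Step 3: GCGCGCEGX  (4 'G')
Step 4: GCGCGCGCEGX  (5 'G')
Step 5: GCGCGCGCGCEGX  (6 'G')
Step 6: GCGCGCGCGCGCEGX  (7 'G')


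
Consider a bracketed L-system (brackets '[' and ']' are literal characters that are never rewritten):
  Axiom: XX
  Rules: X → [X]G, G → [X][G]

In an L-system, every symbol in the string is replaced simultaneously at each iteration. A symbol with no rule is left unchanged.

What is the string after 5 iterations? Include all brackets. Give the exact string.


Step 0: XX
Step 1: [X]G[X]G
Step 2: [[X]G][X][G][[X]G][X][G]
Step 3: [[[X]G][X][G]][[X]G][[X][G]][[[X]G][X][G]][[X]G][[X][G]]
Step 4: [[[[X]G][X][G]][[X]G][[X][G]]][[[X]G][X][G]][[[X]G][[X][G]]][[[[X]G][X][G]][[X]G][[X][G]]][[[X]G][X][G]][[[X]G][[X][G]]]
Step 5: [[[[[X]G][X][G]][[X]G][[X][G]]][[[X]G][X][G]][[[X]G][[X][G]]]][[[[X]G][X][G]][[X]G][[X][G]]][[[[X]G][X][G]][[[X]G][[X][G]]]][[[[[X]G][X][G]][[X]G][[X][G]]][[[X]G][X][G]][[[X]G][[X][G]]]][[[[X]G][X][G]][[X]G][[X][G]]][[[[X]G][X][G]][[[X]G][[X][G]]]]

Answer: [[[[[X]G][X][G]][[X]G][[X][G]]][[[X]G][X][G]][[[X]G][[X][G]]]][[[[X]G][X][G]][[X]G][[X][G]]][[[[X]G][X][G]][[[X]G][[X][G]]]][[[[[X]G][X][G]][[X]G][[X][G]]][[[X]G][X][G]][[[X]G][[X][G]]]][[[[X]G][X][G]][[X]G][[X][G]]][[[[X]G][X][G]][[[X]G][[X][G]]]]


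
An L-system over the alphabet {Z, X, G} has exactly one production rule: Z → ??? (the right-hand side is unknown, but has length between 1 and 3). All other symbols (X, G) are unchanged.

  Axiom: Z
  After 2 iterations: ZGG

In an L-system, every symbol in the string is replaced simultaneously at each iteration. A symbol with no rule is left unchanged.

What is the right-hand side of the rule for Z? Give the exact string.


Trying Z → ZG:
  Step 0: Z
  Step 1: ZG
  Step 2: ZGG
Matches the given result.

Answer: ZG


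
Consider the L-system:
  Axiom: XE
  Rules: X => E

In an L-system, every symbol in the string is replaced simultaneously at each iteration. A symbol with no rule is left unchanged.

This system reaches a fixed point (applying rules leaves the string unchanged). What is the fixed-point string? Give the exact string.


Step 0: XE
Step 1: EE
Step 2: EE  (unchanged — fixed point at step 1)

Answer: EE


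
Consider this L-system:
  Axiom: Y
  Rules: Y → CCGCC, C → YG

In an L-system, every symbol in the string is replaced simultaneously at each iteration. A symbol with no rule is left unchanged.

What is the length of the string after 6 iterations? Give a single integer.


Answer: 169

Derivation:
Step 0: length = 1
Step 1: length = 5
Step 2: length = 9
Step 3: length = 25
Step 4: length = 41
Step 5: length = 105
Step 6: length = 169


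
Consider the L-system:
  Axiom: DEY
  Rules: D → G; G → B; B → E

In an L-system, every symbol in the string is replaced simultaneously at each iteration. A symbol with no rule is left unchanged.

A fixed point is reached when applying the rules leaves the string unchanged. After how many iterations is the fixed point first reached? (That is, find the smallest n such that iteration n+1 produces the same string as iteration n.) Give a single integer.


Step 0: DEY
Step 1: GEY
Step 2: BEY
Step 3: EEY
Step 4: EEY  (unchanged — fixed point at step 3)

Answer: 3


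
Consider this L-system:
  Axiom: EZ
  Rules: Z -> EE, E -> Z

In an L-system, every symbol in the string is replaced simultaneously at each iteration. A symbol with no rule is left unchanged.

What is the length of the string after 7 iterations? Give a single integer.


Answer: 24

Derivation:
Step 0: length = 2
Step 1: length = 3
Step 2: length = 4
Step 3: length = 6
Step 4: length = 8
Step 5: length = 12
Step 6: length = 16
Step 7: length = 24


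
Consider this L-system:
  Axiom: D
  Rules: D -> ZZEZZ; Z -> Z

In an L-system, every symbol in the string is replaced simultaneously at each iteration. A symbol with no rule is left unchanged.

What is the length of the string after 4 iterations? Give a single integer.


Answer: 5

Derivation:
Step 0: length = 1
Step 1: length = 5
Step 2: length = 5
Step 3: length = 5
Step 4: length = 5
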